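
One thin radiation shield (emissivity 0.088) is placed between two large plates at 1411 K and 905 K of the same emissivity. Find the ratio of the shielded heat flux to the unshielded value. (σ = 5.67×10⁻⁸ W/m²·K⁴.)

With N identical shields there are N+1 = 2 gaps in series, each with the same radiative resistance, so the flux falls to 1/(N+1) of its unshielded value.

ratio ≈ 0.500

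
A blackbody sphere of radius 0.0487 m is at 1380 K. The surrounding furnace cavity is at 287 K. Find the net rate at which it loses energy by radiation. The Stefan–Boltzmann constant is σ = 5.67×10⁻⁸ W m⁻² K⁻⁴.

Q ≈ 6120 W

A = 4πr² = 4π × (0.0487)² = 0.0298 m².
Q = σA(T⁴ − T_s⁴). T⁴ − T_s⁴ = (1380)⁴ − (287)⁴ = 3.63×10^12 − 6.78×10^9 = 3.62×10^12 K⁴.
Q = 5.67×10⁻⁸ × 0.0298 × 3.62×10^12 = 6120 W.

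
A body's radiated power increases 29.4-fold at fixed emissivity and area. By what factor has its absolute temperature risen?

P ∝ T⁴ ⇒ T ∝ P^(1/4), so T scales by (29.4)^(1/4) = 2.33.

factor ≈ 2.33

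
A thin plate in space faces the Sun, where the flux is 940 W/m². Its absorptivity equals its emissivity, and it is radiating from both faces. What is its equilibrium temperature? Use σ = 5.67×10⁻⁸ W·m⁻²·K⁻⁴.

T ≈ 302 K

Absorbed flux αS = emitted flux 2εσT⁴ per unit area; with α = ε this gives T = (S/2σ)^(1/4).
T = (940 / (2 × 5.67×10⁻⁸))^(1/4) = (8.29×10^9)^(1/4).
T = 302 K.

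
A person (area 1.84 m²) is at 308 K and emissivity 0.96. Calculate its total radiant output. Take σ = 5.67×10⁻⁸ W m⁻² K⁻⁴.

P ≈ 901 W

P = εσAT⁴ = 0.96 × 5.67×10⁻⁸ × 1.84 × (308)⁴ = 0.96 × 5.67×10⁻⁸ × 1.84 × 9.00×10^9.
P = 901 W.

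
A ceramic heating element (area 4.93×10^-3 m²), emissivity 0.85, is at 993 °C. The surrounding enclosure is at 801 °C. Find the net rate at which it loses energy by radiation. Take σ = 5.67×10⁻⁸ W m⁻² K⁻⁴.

Convert: 993 °C = 1266 K; 801 °C = 1074 K.
Q = εσA(T⁴ − T_s⁴). T⁴ − T_s⁴ = (1266)⁴ − (1074)⁴ = 2.57×10^12 − 1.33×10^12 = 1.24×10^12 K⁴.
Q = 0.85 × 5.67×10⁻⁸ × 4.93×10^-3 × 1.24×10^12 = 294 W.

Q ≈ 294 W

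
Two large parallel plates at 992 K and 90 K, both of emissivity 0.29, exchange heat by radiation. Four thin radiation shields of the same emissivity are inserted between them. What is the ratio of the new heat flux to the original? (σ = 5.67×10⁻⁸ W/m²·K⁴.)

With N identical shields there are N+1 = 5 gaps in series, each with the same radiative resistance, so the flux falls to 1/(N+1) of its unshielded value.

ratio ≈ 0.200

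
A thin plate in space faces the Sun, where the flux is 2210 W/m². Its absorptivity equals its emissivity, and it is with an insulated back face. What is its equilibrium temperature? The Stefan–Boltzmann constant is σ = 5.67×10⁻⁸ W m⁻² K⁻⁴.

Absorbed flux αS = emitted flux εσT⁴ (one radiating face); with α = ε, T = (S/σ)^(1/4).
T = (2210 / 5.67×10⁻⁸)^(1/4) = (3.90×10^10)^(1/4).
T = 444 K.

T ≈ 444 K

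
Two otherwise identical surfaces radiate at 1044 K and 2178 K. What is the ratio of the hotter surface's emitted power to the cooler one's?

ratio ≈ 18.9

P ∝ T⁴, so the ratio is (2178/1044)⁴ = (2.086)⁴ = 18.9.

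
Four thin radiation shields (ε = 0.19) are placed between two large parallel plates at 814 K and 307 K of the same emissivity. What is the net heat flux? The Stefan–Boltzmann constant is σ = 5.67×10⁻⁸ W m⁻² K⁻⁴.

Each of the 5 gaps contributes resistance (2/ε − 1) = 2/0.19 − 1 = 9.526; total = 47.63.
q = σ(T₁⁴ − T₂⁴) / 47.63 = 5.67×10⁻⁸ × 4.30×10^11 / 47.63 = 512 W/m².

q ≈ 512 W/m²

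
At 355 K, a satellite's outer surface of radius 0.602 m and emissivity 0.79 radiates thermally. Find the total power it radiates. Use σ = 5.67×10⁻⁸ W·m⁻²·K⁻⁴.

P ≈ 3240 W

A = 4πr² = 4π × (0.602)² = 4.55 m².
P = εσAT⁴ = 0.79 × 5.67×10⁻⁸ × 4.55 × (355)⁴ = 0.79 × 5.67×10⁻⁸ × 4.55 × 1.59×10^10.
P = 3240 W.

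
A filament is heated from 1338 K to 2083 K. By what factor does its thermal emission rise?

ratio ≈ 5.87

P ∝ T⁴, so the ratio is (2083/1338)⁴ = (1.557)⁴ = 5.87.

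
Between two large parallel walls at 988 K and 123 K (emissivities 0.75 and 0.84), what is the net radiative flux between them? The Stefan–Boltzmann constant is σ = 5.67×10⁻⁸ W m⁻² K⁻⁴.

For two large parallel gray plates, q = σ(T₁⁴ − T₂⁴) / (1/ε₁ + 1/ε₂ − 1).
1/ε₁ + 1/ε₂ − 1 = 1/0.75 + 1/0.84 − 1 = 1.524.
T₁⁴ − T₂⁴ = 9.53×10^11 − 2.29×10^8 = 9.53×10^11 K⁴.
q = 5.67×10⁻⁸ × 9.53×10^11 / 1.524 = 35400 W/m².

q ≈ 35400 W/m²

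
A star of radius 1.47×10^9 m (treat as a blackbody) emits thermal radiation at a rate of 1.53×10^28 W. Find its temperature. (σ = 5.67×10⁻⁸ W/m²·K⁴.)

T ≈ 9980 K

A = 4πr² = 4π × (1.47×10^9)² = 2.72×10^19 m².
From P = σAT⁴, T = (P / σA)^(1/4) = (1.53×10^28 / (5.67×10⁻⁸ × 2.72×10^19))^(1/4).
T = (9.94×10^15)^(1/4) = 9980 K.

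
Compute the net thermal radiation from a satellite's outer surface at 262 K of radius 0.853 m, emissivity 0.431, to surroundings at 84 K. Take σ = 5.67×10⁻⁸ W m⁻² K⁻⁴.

A = 4πr² = 4π × (0.853)² = 9.14 m².
Q = εσA(T⁴ − T_s⁴). T⁴ − T_s⁴ = (262)⁴ − (84)⁴ = 4.71×10^9 − 4.98×10^7 = 4.66×10^9 K⁴.
Q = 0.431 × 5.67×10⁻⁸ × 9.14 × 4.66×10^9 = 1040 W.

Q ≈ 1040 W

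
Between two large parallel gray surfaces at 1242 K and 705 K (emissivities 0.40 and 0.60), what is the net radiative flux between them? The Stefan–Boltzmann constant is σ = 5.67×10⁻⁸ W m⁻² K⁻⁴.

For two large parallel gray plates, q = σ(T₁⁴ − T₂⁴) / (1/ε₁ + 1/ε₂ − 1).
1/ε₁ + 1/ε₂ − 1 = 1/0.40 + 1/0.60 − 1 = 3.167.
T₁⁴ − T₂⁴ = 2.38×10^12 − 2.47×10^11 = 2.13×10^12 K⁴.
q = 5.67×10⁻⁸ × 2.13×10^12 / 3.167 = 38200 W/m².

q ≈ 38200 W/m²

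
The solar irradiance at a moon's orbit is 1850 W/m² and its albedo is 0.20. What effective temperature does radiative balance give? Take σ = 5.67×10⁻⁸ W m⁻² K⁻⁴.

T ≈ 284 K

Power absorbed = (1−a)S·πR²; power emitted = 4πR²σT⁴. Equating and cancelling πR²:
T = ((1−a)S / 4σ)^(1/4) = (1480 / (4 × 5.67×10⁻⁸))^(1/4) = (6.53×10^9)^(1/4).
T = 284 K.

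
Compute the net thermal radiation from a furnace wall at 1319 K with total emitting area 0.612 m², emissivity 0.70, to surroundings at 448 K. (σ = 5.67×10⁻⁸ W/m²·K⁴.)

Q ≈ 72500 W

Q = εσA(T⁴ − T_s⁴). T⁴ − T_s⁴ = (1319)⁴ − (448)⁴ = 3.03×10^12 − 4.03×10^10 = 2.99×10^12 K⁴.
Q = 0.70 × 5.67×10⁻⁸ × 0.612 × 2.99×10^12 = 72500 W.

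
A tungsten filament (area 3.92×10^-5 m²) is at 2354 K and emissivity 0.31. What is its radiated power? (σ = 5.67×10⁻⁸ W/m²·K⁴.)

P ≈ 21.2 W

Stefan–Boltzmann: P = εσAT⁴ = 0.31 × 5.67×10⁻⁸ × 3.92×10^-5 × (2354)⁴ = 0.31 × 5.67×10⁻⁸ × 3.92×10^-5 × 3.07×10^13.
P = 21.2 W.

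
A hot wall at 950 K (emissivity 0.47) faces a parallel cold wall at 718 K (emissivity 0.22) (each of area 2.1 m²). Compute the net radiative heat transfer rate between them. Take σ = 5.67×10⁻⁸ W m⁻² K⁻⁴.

Q ≈ 11500 W

For two large parallel gray plates, q = σ(T₁⁴ − T₂⁴) / (1/ε₁ + 1/ε₂ − 1).
1/ε₁ + 1/ε₂ − 1 = 1/0.47 + 1/0.22 − 1 = 5.673.
T₁⁴ − T₂⁴ = 8.15×10^11 − 2.66×10^11 = 5.49×10^11 K⁴.
q = 5.67×10⁻⁸ × 5.49×10^11 / 5.673 = 5480 W/m².
Q = q·A = 5480 × 2.1 = 11500 W.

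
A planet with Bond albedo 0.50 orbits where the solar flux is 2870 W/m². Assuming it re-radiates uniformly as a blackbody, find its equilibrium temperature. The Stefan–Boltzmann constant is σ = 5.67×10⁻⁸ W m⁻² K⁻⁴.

Power absorbed = (1−a)S·πR²; power emitted = 4πR²σT⁴. Equating and cancelling πR²:
T = ((1−a)S / 4σ)^(1/4) = (1440 / (4 × 5.67×10⁻⁸))^(1/4) = (6.33×10^9)^(1/4).
T = 282 K.

T ≈ 282 K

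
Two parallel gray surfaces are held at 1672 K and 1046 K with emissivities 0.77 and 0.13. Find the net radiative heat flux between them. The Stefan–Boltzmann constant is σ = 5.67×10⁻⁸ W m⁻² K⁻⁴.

For two large parallel gray plates, q = σ(T₁⁴ − T₂⁴) / (1/ε₁ + 1/ε₂ − 1).
1/ε₁ + 1/ε₂ − 1 = 1/0.77 + 1/0.13 − 1 = 7.991.
T₁⁴ − T₂⁴ = 7.82×10^12 − 1.20×10^12 = 6.62×10^12 K⁴.
q = 5.67×10⁻⁸ × 6.62×10^12 / 7.991 = 47000 W/m².

q ≈ 47000 W/m²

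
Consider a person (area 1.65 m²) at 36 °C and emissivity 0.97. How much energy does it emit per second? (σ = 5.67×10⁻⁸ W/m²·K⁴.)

P ≈ 827 W

36 °C = 309 K.
P = εσAT⁴ = 0.97 × 5.67×10⁻⁸ × 1.65 × (309)⁴ = 0.97 × 5.67×10⁻⁸ × 1.65 × 9.12×10^9.
P = 827 W.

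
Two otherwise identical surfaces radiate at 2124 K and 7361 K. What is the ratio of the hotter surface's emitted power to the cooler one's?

ratio ≈ 144

P ∝ T⁴, so the ratio is (7361/2124)⁴ = (3.466)⁴ = 144.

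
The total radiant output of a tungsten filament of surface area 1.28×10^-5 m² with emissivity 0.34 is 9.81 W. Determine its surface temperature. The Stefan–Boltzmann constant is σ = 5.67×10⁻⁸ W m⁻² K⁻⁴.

T ≈ 2510 K

From P = εσAT⁴, T = (P / εσA)^(1/4) = (9.81 / (0.34 × 5.67×10⁻⁸ × 1.28×10^-5))^(1/4).
T = (3.98×10^13)^(1/4) = 2510 K.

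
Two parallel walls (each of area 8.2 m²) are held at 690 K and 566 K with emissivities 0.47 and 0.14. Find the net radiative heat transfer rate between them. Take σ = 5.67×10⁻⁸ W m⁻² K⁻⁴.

Q ≈ 6970 W

For two large parallel gray plates, q = σ(T₁⁴ − T₂⁴) / (1/ε₁ + 1/ε₂ − 1).
1/ε₁ + 1/ε₂ − 1 = 1/0.47 + 1/0.14 − 1 = 8.271.
T₁⁴ − T₂⁴ = 2.27×10^11 − 1.03×10^11 = 1.24×10^11 K⁴.
q = 5.67×10⁻⁸ × 1.24×10^11 / 8.271 = 850 W/m².
Q = q·A = 850 × 8.2 = 6970 W.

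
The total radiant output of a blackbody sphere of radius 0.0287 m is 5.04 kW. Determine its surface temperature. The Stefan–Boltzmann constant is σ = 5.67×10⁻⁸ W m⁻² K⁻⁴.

A = 4πr² = 4π × (0.0287)² = 0.0104 m².
From P = σAT⁴, T = (P / σA)^(1/4) = (5040 / (5.67×10⁻⁸ × 0.0104))^(1/4).
T = (8.59×10^12)^(1/4) = 1710 K.

T ≈ 1710 K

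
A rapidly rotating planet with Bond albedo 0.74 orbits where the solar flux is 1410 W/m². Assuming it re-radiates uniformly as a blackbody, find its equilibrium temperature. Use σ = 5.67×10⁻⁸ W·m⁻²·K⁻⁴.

Power absorbed = (1−a)S·πR²; power emitted = 4πR²σT⁴. Equating and cancelling πR²:
T = ((1−a)S / 4σ)^(1/4) = (367 / (4 × 5.67×10⁻⁸))^(1/4) = (1.62×10^9)^(1/4).
T = 201 K.

T ≈ 201 K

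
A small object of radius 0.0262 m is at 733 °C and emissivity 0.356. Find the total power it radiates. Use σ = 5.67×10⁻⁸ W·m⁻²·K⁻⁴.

A = 4πr² = 4π × (0.0262)² = 8.63×10^-3 m².
733 °C = 1006 K.
P = εσAT⁴ = 0.356 × 5.67×10⁻⁸ × 8.63×10^-3 × (1006)⁴ = 0.356 × 5.67×10⁻⁸ × 8.63×10^-3 × 1.02×10^12.
P = 178 W.

P ≈ 178 W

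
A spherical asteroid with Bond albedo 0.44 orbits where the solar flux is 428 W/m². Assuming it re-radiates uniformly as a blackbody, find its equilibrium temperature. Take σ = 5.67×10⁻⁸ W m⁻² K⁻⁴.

T ≈ 180 K

Power absorbed = (1−a)S·πR²; power emitted = 4πR²σT⁴. Equating and cancelling πR²:
T = ((1−a)S / 4σ)^(1/4) = (240 / (4 × 5.67×10⁻⁸))^(1/4) = (1.06×10^9)^(1/4).
T = 180 K.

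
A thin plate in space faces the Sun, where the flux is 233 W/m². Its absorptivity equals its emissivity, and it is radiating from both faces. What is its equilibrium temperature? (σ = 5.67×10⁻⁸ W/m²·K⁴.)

T ≈ 213 K

Absorbed flux αS = emitted flux 2εσT⁴ per unit area; with α = ε this gives T = (S/2σ)^(1/4).
T = (233 / (2 × 5.67×10⁻⁸))^(1/4) = (2.05×10^9)^(1/4).
T = 213 K.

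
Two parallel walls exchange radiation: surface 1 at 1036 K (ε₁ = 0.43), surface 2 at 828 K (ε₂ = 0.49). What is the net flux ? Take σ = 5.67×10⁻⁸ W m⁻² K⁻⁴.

For two large parallel gray plates, q = σ(T₁⁴ − T₂⁴) / (1/ε₁ + 1/ε₂ − 1).
1/ε₁ + 1/ε₂ − 1 = 1/0.43 + 1/0.49 − 1 = 3.366.
T₁⁴ − T₂⁴ = 1.15×10^12 − 4.70×10^11 = 6.82×10^11 K⁴.
q = 5.67×10⁻⁸ × 6.82×10^11 / 3.366 = 11500 W/m².

q ≈ 11500 W/m²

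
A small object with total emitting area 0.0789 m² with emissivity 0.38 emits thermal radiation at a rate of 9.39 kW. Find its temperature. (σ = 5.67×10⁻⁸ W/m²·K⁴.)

T ≈ 1530 K

From P = εσAT⁴, T = (P / εσA)^(1/4) = (9390 / (0.38 × 5.67×10⁻⁸ × 0.0789))^(1/4).
T = (5.52×10^12)^(1/4) = 1530 K.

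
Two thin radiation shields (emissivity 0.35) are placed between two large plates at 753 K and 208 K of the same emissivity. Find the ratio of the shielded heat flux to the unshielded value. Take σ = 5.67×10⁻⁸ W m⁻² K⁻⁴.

With N identical shields there are N+1 = 3 gaps in series, each with the same radiative resistance, so the flux falls to 1/(N+1) of its unshielded value.

ratio ≈ 0.333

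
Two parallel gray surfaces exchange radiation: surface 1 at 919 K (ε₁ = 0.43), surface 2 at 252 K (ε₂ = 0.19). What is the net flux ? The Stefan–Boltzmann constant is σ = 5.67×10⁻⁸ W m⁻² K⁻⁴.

q ≈ 6100 W/m²

For two large parallel gray plates, q = σ(T₁⁴ − T₂⁴) / (1/ε₁ + 1/ε₂ − 1).
1/ε₁ + 1/ε₂ − 1 = 1/0.43 + 1/0.19 − 1 = 6.589.
T₁⁴ − T₂⁴ = 7.13×10^11 − 4.03×10^9 = 7.09×10^11 K⁴.
q = 5.67×10⁻⁸ × 7.09×10^11 / 6.589 = 6100 W/m².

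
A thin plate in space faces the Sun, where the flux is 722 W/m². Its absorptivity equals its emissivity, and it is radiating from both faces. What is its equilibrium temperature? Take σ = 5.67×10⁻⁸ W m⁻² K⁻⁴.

T ≈ 282 K

Absorbed flux αS = emitted flux 2εσT⁴ per unit area; with α = ε this gives T = (S/2σ)^(1/4).
T = (722 / (2 × 5.67×10⁻⁸))^(1/4) = (6.37×10^9)^(1/4).
T = 282 K.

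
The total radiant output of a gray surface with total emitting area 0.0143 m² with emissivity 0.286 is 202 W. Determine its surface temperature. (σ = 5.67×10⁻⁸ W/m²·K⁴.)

From P = εσAT⁴, T = (P / εσA)^(1/4) = (202 / (0.286 × 5.67×10⁻⁸ × 0.0143))^(1/4).
T = (8.71×10^11)^(1/4) = 966 K.

T ≈ 966 K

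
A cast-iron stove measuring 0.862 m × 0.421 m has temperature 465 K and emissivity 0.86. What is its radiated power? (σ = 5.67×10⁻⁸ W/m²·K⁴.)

A = 0.862 × 0.421 = 0.363 m².
Stefan–Boltzmann: P = εσAT⁴ = 0.86 × 5.67×10⁻⁸ × 0.363 × (465)⁴ = 0.86 × 5.67×10⁻⁸ × 0.363 × 4.68×10^10.
P = 827 W.

P ≈ 827 W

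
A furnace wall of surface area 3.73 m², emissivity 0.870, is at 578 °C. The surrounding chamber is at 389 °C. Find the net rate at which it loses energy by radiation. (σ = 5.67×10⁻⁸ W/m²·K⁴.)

Q ≈ 61200 W

Convert: 578 °C = 851 K; 389 °C = 662 K.
Q = εσA(T⁴ − T_s⁴). T⁴ − T_s⁴ = (851)⁴ − (662)⁴ = 5.24×10^11 − 1.92×10^11 = 3.32×10^11 K⁴.
Q = 0.870 × 5.67×10⁻⁸ × 3.73 × 3.32×10^11 = 61200 W.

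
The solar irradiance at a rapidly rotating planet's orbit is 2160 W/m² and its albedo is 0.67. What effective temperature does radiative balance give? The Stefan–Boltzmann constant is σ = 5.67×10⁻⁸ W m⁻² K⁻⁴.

T ≈ 237 K

Power absorbed = (1−a)S·πR²; power emitted = 4πR²σT⁴. Equating and cancelling πR²:
T = ((1−a)S / 4σ)^(1/4) = (713 / (4 × 5.67×10⁻⁸))^(1/4) = (3.14×10^9)^(1/4).
T = 237 K.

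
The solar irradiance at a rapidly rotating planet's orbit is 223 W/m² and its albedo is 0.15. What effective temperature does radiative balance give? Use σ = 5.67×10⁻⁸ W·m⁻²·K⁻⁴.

Power absorbed = (1−a)S·πR²; power emitted = 4πR²σT⁴. Equating and cancelling πR²:
T = ((1−a)S / 4σ)^(1/4) = (190 / (4 × 5.67×10⁻⁸))^(1/4) = (8.36×10^8)^(1/4).
T = 170 K.

T ≈ 170 K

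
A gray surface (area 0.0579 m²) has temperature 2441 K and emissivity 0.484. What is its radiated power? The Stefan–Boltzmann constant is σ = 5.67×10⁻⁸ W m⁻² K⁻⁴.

P = εσAT⁴ = 0.484 × 5.67×10⁻⁸ × 0.0579 × (2441)⁴ = 0.484 × 5.67×10⁻⁸ × 0.0579 × 3.55×10^13.
P = 56400 W.

P ≈ 56400 W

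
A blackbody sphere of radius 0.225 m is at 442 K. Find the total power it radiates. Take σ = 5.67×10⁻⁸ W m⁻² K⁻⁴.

A = 4πr² = 4π × (0.225)² = 0.636 m².
P = σAT⁴ = 5.67×10⁻⁸ × 0.636 × (442)⁴ = 5.67×10⁻⁸ × 0.636 × 3.82×10^10.
P = 1380 W.

P ≈ 1380 W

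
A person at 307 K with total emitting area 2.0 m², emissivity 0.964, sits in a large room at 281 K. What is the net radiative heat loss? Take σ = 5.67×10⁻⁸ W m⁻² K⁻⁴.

Q = εσA(T⁴ − T_s⁴). T⁴ − T_s⁴ = (307)⁴ − (281)⁴ = 8.88×10^9 − 6.23×10^9 = 2.65×10^9 K⁴.
Q = 0.964 × 5.67×10⁻⁸ × 2.00 × 2.65×10^9 = 289 W.

Q ≈ 289 W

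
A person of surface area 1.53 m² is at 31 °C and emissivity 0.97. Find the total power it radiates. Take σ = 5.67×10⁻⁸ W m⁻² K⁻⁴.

31 °C = 304 K.
Stefan–Boltzmann: P = εσAT⁴ = 0.97 × 5.67×10⁻⁸ × 1.53 × (304)⁴ = 0.97 × 5.67×10⁻⁸ × 1.53 × 8.54×10^9.
P = 719 W.

P ≈ 719 W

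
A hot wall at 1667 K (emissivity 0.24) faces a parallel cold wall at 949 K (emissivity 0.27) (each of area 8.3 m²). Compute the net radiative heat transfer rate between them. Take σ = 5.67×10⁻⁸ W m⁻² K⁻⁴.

For two large parallel gray plates, q = σ(T₁⁴ − T₂⁴) / (1/ε₁ + 1/ε₂ − 1).
1/ε₁ + 1/ε₂ − 1 = 1/0.24 + 1/0.27 − 1 = 6.870.
T₁⁴ − T₂⁴ = 7.72×10^12 − 8.11×10^11 = 6.91×10^12 K⁴.
q = 5.67×10⁻⁸ × 6.91×10^12 / 6.870 = 57000 W/m².
Q = q·A = 57000 × 8.3 = 4.73×10^5 W.

Q ≈ 4.73×10^5 W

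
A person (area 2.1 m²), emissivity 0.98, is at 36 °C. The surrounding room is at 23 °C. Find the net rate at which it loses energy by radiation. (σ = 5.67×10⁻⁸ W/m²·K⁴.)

Convert: 36 °C = 309 K; 23 °C = 296 K.
Q = εσA(T⁴ − T_s⁴). T⁴ − T_s⁴ = (309)⁴ − (296)⁴ = 9.12×10^9 − 7.68×10^9 = 1.44×10^9 K⁴.
Q = 0.98 × 5.67×10⁻⁸ × 2.10 × 1.44×10^9 = 168 W.

Q ≈ 168 W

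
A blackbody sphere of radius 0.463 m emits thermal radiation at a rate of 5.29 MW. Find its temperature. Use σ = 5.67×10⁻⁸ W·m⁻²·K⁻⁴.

A = 4πr² = 4π × (0.463)² = 2.69 m².
From P = σAT⁴, T = (P / σA)^(1/4) = (5.29×10^6 / (5.67×10⁻⁸ × 2.69))^(1/4).
T = (3.46×10^13)^(1/4) = 2430 K.

T ≈ 2430 K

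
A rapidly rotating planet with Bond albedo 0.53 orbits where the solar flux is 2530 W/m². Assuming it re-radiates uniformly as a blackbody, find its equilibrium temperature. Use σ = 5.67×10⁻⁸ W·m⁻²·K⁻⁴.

T ≈ 269 K

Power absorbed = (1−a)S·πR²; power emitted = 4πR²σT⁴. Equating and cancelling πR²:
T = ((1−a)S / 4σ)^(1/4) = (1190 / (4 × 5.67×10⁻⁸))^(1/4) = (5.24×10^9)^(1/4).
T = 269 K.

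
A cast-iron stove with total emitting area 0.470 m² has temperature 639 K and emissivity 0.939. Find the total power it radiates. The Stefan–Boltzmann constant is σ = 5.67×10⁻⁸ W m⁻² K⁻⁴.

P ≈ 4170 W

P = εσAT⁴ = 0.939 × 5.67×10⁻⁸ × 0.470 × (639)⁴ = 0.939 × 5.67×10⁻⁸ × 0.470 × 1.67×10^11.
P = 4170 W.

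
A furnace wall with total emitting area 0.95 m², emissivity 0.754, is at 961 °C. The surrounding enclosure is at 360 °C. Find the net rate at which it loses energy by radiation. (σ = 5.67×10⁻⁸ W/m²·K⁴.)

Q ≈ 87700 W

Convert: 961 °C = 1234 K; 360 °C = 633 K.
Q = εσA(T⁴ − T_s⁴). T⁴ − T_s⁴ = (1234)⁴ − (633)⁴ = 2.32×10^12 − 1.61×10^11 = 2.16×10^12 K⁴.
Q = 0.754 × 5.67×10⁻⁸ × 0.950 × 2.16×10^12 = 87700 W.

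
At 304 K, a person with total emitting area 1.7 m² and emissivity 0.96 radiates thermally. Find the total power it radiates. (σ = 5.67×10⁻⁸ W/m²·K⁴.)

P ≈ 790 W

Stefan–Boltzmann: P = εσAT⁴ = 0.96 × 5.67×10⁻⁸ × 1.70 × (304)⁴ = 0.96 × 5.67×10⁻⁸ × 1.70 × 8.54×10^9.
P = 790 W.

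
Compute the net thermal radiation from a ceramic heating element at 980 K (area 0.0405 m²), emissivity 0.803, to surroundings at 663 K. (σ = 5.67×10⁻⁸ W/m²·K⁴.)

Q ≈ 1340 W

Q = εσA(T⁴ − T_s⁴). T⁴ − T_s⁴ = (980)⁴ − (663)⁴ = 9.22×10^11 − 1.93×10^11 = 7.29×10^11 K⁴.
Q = 0.803 × 5.67×10⁻⁸ × 0.0405 × 7.29×10^11 = 1340 W.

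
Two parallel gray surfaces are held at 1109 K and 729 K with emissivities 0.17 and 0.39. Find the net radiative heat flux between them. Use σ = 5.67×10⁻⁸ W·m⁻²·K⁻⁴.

For two large parallel gray plates, q = σ(T₁⁴ − T₂⁴) / (1/ε₁ + 1/ε₂ − 1).
1/ε₁ + 1/ε₂ − 1 = 1/0.17 + 1/0.39 − 1 = 7.446.
T₁⁴ − T₂⁴ = 1.51×10^12 − 2.82×10^11 = 1.23×10^12 K⁴.
q = 5.67×10⁻⁸ × 1.23×10^12 / 7.446 = 9370 W/m².

q ≈ 9370 W/m²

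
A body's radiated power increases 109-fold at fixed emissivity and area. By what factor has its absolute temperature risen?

factor ≈ 3.23

P ∝ T⁴ ⇒ T ∝ P^(1/4), so T scales by (109)^(1/4) = 3.23.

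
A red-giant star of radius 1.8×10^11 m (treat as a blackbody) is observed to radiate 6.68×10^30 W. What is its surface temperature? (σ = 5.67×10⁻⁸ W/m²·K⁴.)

A = 4πr² = 4π × (1.8×10^11)² = 4.07×10^23 m².
From P = σAT⁴, T = (P / σA)^(1/4) = (6.68×10^30 / (5.67×10⁻⁸ × 4.07×10^23))^(1/4).
T = (2.89×10^14)^(1/4) = 4120 K.

T ≈ 4120 K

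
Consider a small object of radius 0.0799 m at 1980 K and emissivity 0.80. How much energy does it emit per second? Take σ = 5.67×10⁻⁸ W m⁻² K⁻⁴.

A = 4πr² = 4π × (0.0799)² = 0.0802 m².
Stefan–Boltzmann: P = εσAT⁴ = 0.80 × 5.67×10⁻⁸ × 0.0802 × (1980)⁴ = 0.80 × 5.67×10⁻⁸ × 0.0802 × 1.54×10^13.
P = 55900 W.

P ≈ 55900 W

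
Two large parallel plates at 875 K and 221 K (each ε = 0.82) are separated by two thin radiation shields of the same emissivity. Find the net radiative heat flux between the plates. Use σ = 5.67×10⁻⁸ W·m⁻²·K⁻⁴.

Each of the 3 gaps contributes resistance (2/ε − 1) = 2/0.82 − 1 = 1.439; total = 4.317.
q = σ(T₁⁴ − T₂⁴) / 4.317 = 5.67×10⁻⁸ × 5.84×10^11 / 4.317 = 7670 W/m².

q ≈ 7670 W/m²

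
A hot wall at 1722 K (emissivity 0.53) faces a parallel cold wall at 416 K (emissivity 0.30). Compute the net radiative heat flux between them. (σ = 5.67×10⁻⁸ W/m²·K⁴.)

For two large parallel gray plates, q = σ(T₁⁴ − T₂⁴) / (1/ε₁ + 1/ε₂ − 1).
1/ε₁ + 1/ε₂ − 1 = 1/0.53 + 1/0.30 − 1 = 4.220.
T₁⁴ − T₂⁴ = 8.79×10^12 − 2.99×10^10 = 8.76×10^12 K⁴.
q = 5.67×10⁻⁸ × 8.76×10^12 / 4.220 = 1.18×10^5 W/m².

q ≈ 1.18×10^5 W/m²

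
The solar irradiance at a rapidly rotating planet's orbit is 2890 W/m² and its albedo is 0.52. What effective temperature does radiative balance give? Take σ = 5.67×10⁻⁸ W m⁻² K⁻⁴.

T ≈ 280 K

Power absorbed = (1−a)S·πR²; power emitted = 4πR²σT⁴. Equating and cancelling πR²:
T = ((1−a)S / 4σ)^(1/4) = (1390 / (4 × 5.67×10⁻⁸))^(1/4) = (6.12×10^9)^(1/4).
T = 280 K.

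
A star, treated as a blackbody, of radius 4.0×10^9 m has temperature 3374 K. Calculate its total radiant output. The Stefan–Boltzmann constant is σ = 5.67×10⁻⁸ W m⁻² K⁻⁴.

P ≈ 1.48×10^27 W

A = 4πr² = 4π × (4.0×10^9)² = 2.01×10^20 m².
P = σAT⁴ = 5.67×10⁻⁸ × 2.01×10^20 × (3374)⁴ = 5.67×10⁻⁸ × 2.01×10^20 × 1.30×10^14.
P = 1.48×10^27 W.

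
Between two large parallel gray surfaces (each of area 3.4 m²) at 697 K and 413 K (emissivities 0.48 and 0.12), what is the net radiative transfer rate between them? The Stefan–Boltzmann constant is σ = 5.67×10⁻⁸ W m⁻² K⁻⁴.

For two large parallel gray plates, q = σ(T₁⁴ − T₂⁴) / (1/ε₁ + 1/ε₂ − 1).
1/ε₁ + 1/ε₂ − 1 = 1/0.48 + 1/0.12 − 1 = 9.417.
T₁⁴ − T₂⁴ = 2.36×10^11 − 2.91×10^10 = 2.07×10^11 K⁴.
q = 5.67×10⁻⁸ × 2.07×10^11 / 9.417 = 1250 W/m².
Q = q·A = 1250 × 3.4 = 4240 W.

Q ≈ 4240 W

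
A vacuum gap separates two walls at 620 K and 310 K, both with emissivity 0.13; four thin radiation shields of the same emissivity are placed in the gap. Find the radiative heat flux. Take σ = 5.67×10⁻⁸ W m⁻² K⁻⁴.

Each of the 5 gaps contributes resistance (2/ε − 1) = 2/0.13 − 1 = 14.38; total = 71.92.
q = σ(T₁⁴ − T₂⁴) / 71.92 = 5.67×10⁻⁸ × 1.39×10^11 / 71.92 = 109 W/m².

q ≈ 109 W/m²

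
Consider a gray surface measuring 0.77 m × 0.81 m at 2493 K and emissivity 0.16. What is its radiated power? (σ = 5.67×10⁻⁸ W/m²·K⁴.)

A = 0.77 × 0.81 = 0.624 m².
P = εσAT⁴ = 0.16 × 5.67×10⁻⁸ × 0.624 × (2493)⁴ = 0.16 × 5.67×10⁻⁸ × 0.624 × 3.86×10^13.
P = 2.19×10^5 W.

P ≈ 2.19×10^5 W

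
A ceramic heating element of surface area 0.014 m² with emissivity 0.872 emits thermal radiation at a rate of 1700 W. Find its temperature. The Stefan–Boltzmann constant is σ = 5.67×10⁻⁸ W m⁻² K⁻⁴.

T ≈ 1250 K

From P = εσAT⁴, T = (P / εσA)^(1/4) = (1700 / (0.872 × 5.67×10⁻⁸ × 0.0140))^(1/4).
T = (2.46×10^12)^(1/4) = 1250 K.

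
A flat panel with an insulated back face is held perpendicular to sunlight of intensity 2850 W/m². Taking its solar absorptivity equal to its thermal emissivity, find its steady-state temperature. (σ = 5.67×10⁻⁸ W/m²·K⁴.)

T ≈ 473 K

Absorbed flux αS = emitted flux εσT⁴ (one radiating face); with α = ε, T = (S/σ)^(1/4).
T = (2850 / 5.67×10⁻⁸)^(1/4) = (5.03×10^10)^(1/4).
T = 473 K.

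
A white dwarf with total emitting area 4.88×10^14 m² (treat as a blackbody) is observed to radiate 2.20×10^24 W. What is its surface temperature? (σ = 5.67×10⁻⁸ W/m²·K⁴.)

T ≈ 16800 K

From P = σAT⁴, T = (P / σA)^(1/4) = (2.20×10^24 / (5.67×10⁻⁸ × 4.88×10^14))^(1/4).
T = (7.95×10^16)^(1/4) = 16800 K.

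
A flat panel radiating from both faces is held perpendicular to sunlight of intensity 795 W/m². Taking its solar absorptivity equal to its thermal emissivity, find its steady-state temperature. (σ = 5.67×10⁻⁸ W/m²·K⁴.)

Absorbed flux αS = emitted flux 2εσT⁴ per unit area; with α = ε this gives T = (S/2σ)^(1/4).
T = (795 / (2 × 5.67×10⁻⁸))^(1/4) = (7.01×10^9)^(1/4).
T = 289 K.

T ≈ 289 K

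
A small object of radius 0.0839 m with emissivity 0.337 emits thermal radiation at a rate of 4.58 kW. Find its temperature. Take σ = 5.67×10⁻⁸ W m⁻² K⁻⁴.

A = 4πr² = 4π × (0.0839)² = 0.0885 m².
From P = εσAT⁴, T = (P / εσA)^(1/4) = (4580 / (0.337 × 5.67×10⁻⁸ × 0.0885))^(1/4).
T = (2.71×10^12)^(1/4) = 1280 K.

T ≈ 1280 K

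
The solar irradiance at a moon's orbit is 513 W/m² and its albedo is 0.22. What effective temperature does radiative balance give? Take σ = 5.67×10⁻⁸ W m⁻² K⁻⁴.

Power absorbed = (1−a)S·πR²; power emitted = 4πR²σT⁴. Equating and cancelling πR²:
T = ((1−a)S / 4σ)^(1/4) = (400 / (4 × 5.67×10⁻⁸))^(1/4) = (1.76×10^9)^(1/4).
T = 205 K.

T ≈ 205 K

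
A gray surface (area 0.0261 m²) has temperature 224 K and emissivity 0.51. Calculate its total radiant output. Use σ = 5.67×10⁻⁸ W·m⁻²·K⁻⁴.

P ≈ 1.90 W

P = εσAT⁴ = 0.51 × 5.67×10⁻⁸ × 0.0261 × (224)⁴ = 0.51 × 5.67×10⁻⁸ × 0.0261 × 2.52×10^9.
P = 1.90 W.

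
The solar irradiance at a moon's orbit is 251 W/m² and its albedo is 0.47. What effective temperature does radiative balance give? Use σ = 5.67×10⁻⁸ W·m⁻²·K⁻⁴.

Power absorbed = (1−a)S·πR²; power emitted = 4πR²σT⁴. Equating and cancelling πR²:
T = ((1−a)S / 4σ)^(1/4) = (133 / (4 × 5.67×10⁻⁸))^(1/4) = (5.87×10^8)^(1/4).
T = 156 K.

T ≈ 156 K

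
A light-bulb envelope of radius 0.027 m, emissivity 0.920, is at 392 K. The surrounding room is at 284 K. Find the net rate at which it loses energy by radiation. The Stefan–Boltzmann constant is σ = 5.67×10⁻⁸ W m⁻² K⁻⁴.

A = 4πr² = 4π × (0.027)² = 9.16×10^-3 m².
Q = εσA(T⁴ − T_s⁴). T⁴ − T_s⁴ = (392)⁴ − (284)⁴ = 2.36×10^10 − 6.51×10^9 = 1.71×10^10 K⁴.
Q = 0.920 × 5.67×10⁻⁸ × 9.16×10^-3 × 1.71×10^10 = 8.18 W.

Q ≈ 8.18 W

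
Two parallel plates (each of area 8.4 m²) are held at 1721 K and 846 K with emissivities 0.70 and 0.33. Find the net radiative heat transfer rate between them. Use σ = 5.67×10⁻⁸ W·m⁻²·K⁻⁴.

For two large parallel gray plates, q = σ(T₁⁴ − T₂⁴) / (1/ε₁ + 1/ε₂ − 1).
1/ε₁ + 1/ε₂ − 1 = 1/0.70 + 1/0.33 − 1 = 3.459.
T₁⁴ − T₂⁴ = 8.77×10^12 − 5.12×10^11 = 8.26×10^12 K⁴.
q = 5.67×10⁻⁸ × 8.26×10^12 / 3.459 = 1.35×10^5 W/m².
Q = q·A = 1.35×10^5 × 8.4 = 1.14×10^6 W.

Q ≈ 1.14×10^6 W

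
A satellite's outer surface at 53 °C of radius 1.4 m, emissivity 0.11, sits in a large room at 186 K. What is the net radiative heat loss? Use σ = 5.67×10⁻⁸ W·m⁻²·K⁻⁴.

Q ≈ 1550 W

A = 4πr² = 4π × (1.4)² = 24.6 m².
Convert: 53 °C = 326 K.
Q = εσA(T⁴ − T_s⁴). T⁴ − T_s⁴ = (326)⁴ − (186)⁴ = 1.13×10^10 − 1.20×10^9 = 1.01×10^10 K⁴.
Q = 0.11 × 5.67×10⁻⁸ × 24.6 × 1.01×10^10 = 1550 W.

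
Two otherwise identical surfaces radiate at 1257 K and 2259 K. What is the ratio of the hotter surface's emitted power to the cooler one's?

P ∝ T⁴, so the ratio is (2259/1257)⁴ = (1.797)⁴ = 10.4.

ratio ≈ 10.4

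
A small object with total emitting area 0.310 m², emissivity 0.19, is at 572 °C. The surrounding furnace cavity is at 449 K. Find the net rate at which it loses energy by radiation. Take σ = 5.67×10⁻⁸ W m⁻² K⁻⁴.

Q ≈ 1570 W

Convert: 572 °C = 845 K.
Q = εσA(T⁴ − T_s⁴). T⁴ − T_s⁴ = (845)⁴ − (449)⁴ = 5.10×10^11 − 4.06×10^10 = 4.69×10^11 K⁴.
Q = 0.19 × 5.67×10⁻⁸ × 0.310 × 4.69×10^11 = 1570 W.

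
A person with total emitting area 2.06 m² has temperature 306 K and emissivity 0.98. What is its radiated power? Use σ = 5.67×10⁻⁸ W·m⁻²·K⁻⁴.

Stefan–Boltzmann: P = εσAT⁴ = 0.98 × 5.67×10⁻⁸ × 2.06 × (306)⁴ = 0.98 × 5.67×10⁻⁸ × 2.06 × 8.77×10^9.
P = 1000 W.

P ≈ 1000 W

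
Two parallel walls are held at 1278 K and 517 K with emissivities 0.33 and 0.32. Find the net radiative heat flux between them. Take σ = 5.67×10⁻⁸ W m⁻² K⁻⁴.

For two large parallel gray plates, q = σ(T₁⁴ − T₂⁴) / (1/ε₁ + 1/ε₂ − 1).
1/ε₁ + 1/ε₂ − 1 = 1/0.33 + 1/0.32 − 1 = 5.155.
T₁⁴ − T₂⁴ = 2.67×10^12 − 7.14×10^10 = 2.60×10^12 K⁴.
q = 5.67×10⁻⁸ × 2.60×10^12 / 5.155 = 28600 W/m².

q ≈ 28600 W/m²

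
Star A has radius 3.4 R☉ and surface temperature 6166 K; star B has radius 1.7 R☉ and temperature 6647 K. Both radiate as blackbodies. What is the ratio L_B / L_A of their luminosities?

L = 4πR²σT⁴ ∝ R²T⁴, so L_B/L_A = (1.7/3.4)² × (6647/6166)⁴ = 0.250 × 1.35 = 0.338.

L_B/L_A ≈ 0.338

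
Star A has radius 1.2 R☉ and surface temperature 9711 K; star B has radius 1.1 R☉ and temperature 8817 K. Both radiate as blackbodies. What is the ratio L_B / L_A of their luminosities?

L_B/L_A ≈ 0.571

L = 4πR²σT⁴ ∝ R²T⁴, so L_B/L_A = (1.1/1.2)² × (8817/9711)⁴ = 0.840 × 0.680 = 0.571.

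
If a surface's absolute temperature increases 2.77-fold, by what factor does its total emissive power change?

factor ≈ 58.9

P ∝ T⁴, so the power scales as (2.77)⁴ = 58.9.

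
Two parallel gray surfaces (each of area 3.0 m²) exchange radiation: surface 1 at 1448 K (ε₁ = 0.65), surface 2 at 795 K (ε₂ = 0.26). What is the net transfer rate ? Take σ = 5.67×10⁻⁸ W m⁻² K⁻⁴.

Q ≈ 1.55×10^5 W

For two large parallel gray plates, q = σ(T₁⁴ − T₂⁴) / (1/ε₁ + 1/ε₂ − 1).
1/ε₁ + 1/ε₂ − 1 = 1/0.65 + 1/0.26 − 1 = 4.385.
T₁⁴ − T₂⁴ = 4.40×10^12 − 3.99×10^11 = 4.00×10^12 K⁴.
q = 5.67×10⁻⁸ × 4.00×10^12 / 4.385 = 51700 W/m².
Q = q·A = 51700 × 3.0 = 1.55×10^5 W.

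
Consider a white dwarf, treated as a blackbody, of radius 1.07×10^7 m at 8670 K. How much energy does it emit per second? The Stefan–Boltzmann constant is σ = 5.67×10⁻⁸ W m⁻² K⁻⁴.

P ≈ 4.61×10^23 W

A = 4πr² = 4π × (1.07×10^7)² = 1.44×10^15 m².
P = σAT⁴ = 5.67×10⁻⁸ × 1.44×10^15 × (8670)⁴ = 5.67×10⁻⁸ × 1.44×10^15 × 5.65×10^15.
P = 4.61×10^23 W.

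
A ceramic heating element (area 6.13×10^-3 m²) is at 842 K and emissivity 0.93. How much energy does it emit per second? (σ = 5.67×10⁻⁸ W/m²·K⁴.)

P ≈ 162 W

P = εσAT⁴ = 0.93 × 5.67×10⁻⁸ × 6.13×10^-3 × (842)⁴ = 0.93 × 5.67×10⁻⁸ × 6.13×10^-3 × 5.03×10^11.
P = 162 W.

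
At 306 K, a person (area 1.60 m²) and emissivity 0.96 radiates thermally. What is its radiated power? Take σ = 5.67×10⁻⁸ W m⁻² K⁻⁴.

P ≈ 764 W

P = εσAT⁴ = 0.96 × 5.67×10⁻⁸ × 1.60 × (306)⁴ = 0.96 × 5.67×10⁻⁸ × 1.60 × 8.77×10^9.
P = 764 W.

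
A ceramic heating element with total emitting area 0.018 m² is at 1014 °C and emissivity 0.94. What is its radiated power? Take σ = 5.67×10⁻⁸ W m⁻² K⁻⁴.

1014 °C = 1287 K.
Stefan–Boltzmann: P = εσAT⁴ = 0.94 × 5.67×10⁻⁸ × 0.0180 × (1287)⁴ = 0.94 × 5.67×10⁻⁸ × 0.0180 × 2.74×10^12.
P = 2630 W.

P ≈ 2630 W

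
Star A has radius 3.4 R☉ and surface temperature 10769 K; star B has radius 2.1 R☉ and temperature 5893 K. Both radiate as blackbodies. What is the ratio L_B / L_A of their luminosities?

L = 4πR²σT⁴ ∝ R²T⁴, so L_B/L_A = (2.1/3.4)² × (5893/10769)⁴ = 0.381 × 0.0897 = 0.0342.

L_B/L_A ≈ 0.0342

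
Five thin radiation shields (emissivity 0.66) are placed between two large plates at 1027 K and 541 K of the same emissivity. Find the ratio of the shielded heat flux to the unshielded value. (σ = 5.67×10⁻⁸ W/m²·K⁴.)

ratio ≈ 0.167

With N identical shields there are N+1 = 6 gaps in series, each with the same radiative resistance, so the flux falls to 1/(N+1) of its unshielded value.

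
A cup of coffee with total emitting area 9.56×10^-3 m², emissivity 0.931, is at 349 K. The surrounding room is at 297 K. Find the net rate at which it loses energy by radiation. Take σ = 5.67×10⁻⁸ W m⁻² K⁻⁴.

Q = εσA(T⁴ − T_s⁴). T⁴ − T_s⁴ = (349)⁴ − (297)⁴ = 1.48×10^10 − 7.78×10^9 = 7.05×10^9 K⁴.
Q = 0.931 × 5.67×10⁻⁸ × 9.56×10^-3 × 7.05×10^9 = 3.56 W.

Q ≈ 3.56 W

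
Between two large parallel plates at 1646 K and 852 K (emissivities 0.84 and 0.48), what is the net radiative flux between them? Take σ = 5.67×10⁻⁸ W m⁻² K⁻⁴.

q ≈ 1.70×10^5 W/m²

For two large parallel gray plates, q = σ(T₁⁴ − T₂⁴) / (1/ε₁ + 1/ε₂ − 1).
1/ε₁ + 1/ε₂ − 1 = 1/0.84 + 1/0.48 − 1 = 2.274.
T₁⁴ − T₂⁴ = 7.34×10^12 − 5.27×10^11 = 6.81×10^12 K⁴.
q = 5.67×10⁻⁸ × 6.81×10^12 / 2.274 = 1.70×10^5 W/m².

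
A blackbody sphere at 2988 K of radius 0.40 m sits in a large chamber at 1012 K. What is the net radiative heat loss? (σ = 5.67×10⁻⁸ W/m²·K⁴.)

Q ≈ 8.97×10^6 W

A = 4πr² = 4π × (0.40)² = 2.01 m².
Q = σA(T⁴ − T_s⁴). T⁴ − T_s⁴ = (2988)⁴ − (1012)⁴ = 7.97×10^13 − 1.05×10^12 = 7.87×10^13 K⁴.
Q = 5.67×10⁻⁸ × 2.01 × 7.87×10^13 = 8.97×10^6 W.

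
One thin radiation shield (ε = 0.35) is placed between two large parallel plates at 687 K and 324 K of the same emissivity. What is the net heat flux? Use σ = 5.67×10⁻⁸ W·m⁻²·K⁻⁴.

Each of the 2 gaps contributes resistance (2/ε − 1) = 2/0.35 − 1 = 4.714; total = 9.429.
q = σ(T₁⁴ − T₂⁴) / 9.429 = 5.67×10⁻⁸ × 2.12×10^11 / 9.429 = 1270 W/m².

q ≈ 1270 W/m²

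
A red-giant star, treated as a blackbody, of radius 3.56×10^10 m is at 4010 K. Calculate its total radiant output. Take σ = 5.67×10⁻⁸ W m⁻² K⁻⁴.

P ≈ 2.33×10^29 W

A = 4πr² = 4π × (3.56×10^10)² = 1.59×10^22 m².
P = σAT⁴ = 5.67×10⁻⁸ × 1.59×10^22 × (4010)⁴ = 5.67×10⁻⁸ × 1.59×10^22 × 2.59×10^14.
P = 2.33×10^29 W.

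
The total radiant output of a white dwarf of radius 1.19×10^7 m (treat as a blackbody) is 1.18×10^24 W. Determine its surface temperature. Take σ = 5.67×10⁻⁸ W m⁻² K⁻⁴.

T ≈ 10400 K

A = 4πr² = 4π × (1.19×10^7)² = 1.78×10^15 m².
From P = σAT⁴, T = (P / σA)^(1/4) = (1.18×10^24 / (5.67×10⁻⁸ × 1.78×10^15))^(1/4).
T = (1.17×10^16)^(1/4) = 10400 K.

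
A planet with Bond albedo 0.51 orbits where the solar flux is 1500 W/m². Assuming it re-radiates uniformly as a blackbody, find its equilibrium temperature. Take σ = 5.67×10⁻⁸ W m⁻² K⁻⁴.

T ≈ 239 K

Power absorbed = (1−a)S·πR²; power emitted = 4πR²σT⁴. Equating and cancelling πR²:
T = ((1−a)S / 4σ)^(1/4) = (735 / (4 × 5.67×10⁻⁸))^(1/4) = (3.24×10^9)^(1/4).
T = 239 K.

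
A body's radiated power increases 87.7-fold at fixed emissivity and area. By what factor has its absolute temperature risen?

factor ≈ 3.06

P ∝ T⁴ ⇒ T ∝ P^(1/4), so T scales by (87.7)^(1/4) = 3.06.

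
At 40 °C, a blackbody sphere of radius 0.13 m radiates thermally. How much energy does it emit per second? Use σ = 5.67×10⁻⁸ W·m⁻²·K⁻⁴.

P ≈ 116 W

A = 4πr² = 4π × (0.13)² = 0.212 m².
40 °C = 313 K.
P = σAT⁴ = 5.67×10⁻⁸ × 0.212 × (313)⁴ = 5.67×10⁻⁸ × 0.212 × 9.60×10^9.
P = 116 W.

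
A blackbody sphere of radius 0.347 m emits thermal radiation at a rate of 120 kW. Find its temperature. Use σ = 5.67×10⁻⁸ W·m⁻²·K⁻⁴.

A = 4πr² = 4π × (0.347)² = 1.51 m².
From P = σAT⁴, T = (P / σA)^(1/4) = (1.20×10^5 / (5.67×10⁻⁸ × 1.51))^(1/4).
T = (1.40×10^12)^(1/4) = 1090 K.

T ≈ 1090 K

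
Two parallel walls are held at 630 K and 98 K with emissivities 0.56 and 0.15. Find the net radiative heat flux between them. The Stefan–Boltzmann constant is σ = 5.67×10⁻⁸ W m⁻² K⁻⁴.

For two large parallel gray plates, q = σ(T₁⁴ − T₂⁴) / (1/ε₁ + 1/ε₂ − 1).
1/ε₁ + 1/ε₂ − 1 = 1/0.56 + 1/0.15 − 1 = 7.452.
T₁⁴ − T₂⁴ = 1.58×10^11 − 9.22×10^7 = 1.57×10^11 K⁴.
q = 5.67×10⁻⁸ × 1.57×10^11 / 7.452 = 1200 W/m².

q ≈ 1200 W/m²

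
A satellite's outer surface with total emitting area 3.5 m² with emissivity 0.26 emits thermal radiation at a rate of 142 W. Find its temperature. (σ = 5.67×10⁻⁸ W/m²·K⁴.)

T ≈ 229 K

From P = εσAT⁴, T = (P / εσA)^(1/4) = (142 / (0.26 × 5.67×10⁻⁸ × 3.50))^(1/4).
T = (2.75×10^9)^(1/4) = 229 K.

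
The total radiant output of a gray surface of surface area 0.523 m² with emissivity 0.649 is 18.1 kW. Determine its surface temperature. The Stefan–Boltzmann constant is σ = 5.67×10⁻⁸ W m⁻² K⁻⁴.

T ≈ 985 K

From P = εσAT⁴, T = (P / εσA)^(1/4) = (18100 / (0.649 × 5.67×10⁻⁸ × 0.523))^(1/4).
T = (9.40×10^11)^(1/4) = 985 K.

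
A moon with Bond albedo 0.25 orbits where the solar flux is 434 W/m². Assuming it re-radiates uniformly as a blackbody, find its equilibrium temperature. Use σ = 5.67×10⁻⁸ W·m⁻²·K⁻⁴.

Power absorbed = (1−a)S·πR²; power emitted = 4πR²σT⁴. Equating and cancelling πR²:
T = ((1−a)S / 4σ)^(1/4) = (326 / (4 × 5.67×10⁻⁸))^(1/4) = (1.44×10^9)^(1/4).
T = 195 K.

T ≈ 195 K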